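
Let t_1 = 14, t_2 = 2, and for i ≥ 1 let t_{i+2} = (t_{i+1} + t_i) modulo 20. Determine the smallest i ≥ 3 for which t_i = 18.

4

Listing terms: t_1 = 14, t_2 = 2, t_3 = 16, t_4 = 18, t_5 = 14, t_6 = 12, t_7 = 6, t_8 = 18, t_9 = 4, t_{10} = 2, t_{11} = 6, t_{12} = 8, t_{13} = 14, t_{14} = 2.
Since (t_{13}, t_{14}) = (t_1, t_2) = (14, 2) (two consecutive terms determine the rest), the sequence is periodic with period 12.
The value 18 first appears (with i ≥ 3) at t_4.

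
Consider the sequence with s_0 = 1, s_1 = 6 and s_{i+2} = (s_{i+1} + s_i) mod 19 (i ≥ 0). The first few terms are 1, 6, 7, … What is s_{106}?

s_0 = 1, s_1 = 6, s_2 = 7, s_3 = 13, s_4 = 1, s_5 = 14, s_6 = 15, s_7 = 10, s_8 = 6, s_9 = 16, s_{10} = 3, s_{11} = 0, s_{12} = 3, s_{13} = 3, s_{14} = 6, s_{15} = 9, s_{16} = 15, s_{17} = 5, s_{18} = 1, s_{19} = 6.
Since (s_{18}, s_{19}) = (s_0, s_1) = (1, 6) (two consecutive terms determine the rest), the sequence is periodic with period 18.
So s_{106} = s_{0 + ((106-0) mod 18)} = s_{16} = 15.

15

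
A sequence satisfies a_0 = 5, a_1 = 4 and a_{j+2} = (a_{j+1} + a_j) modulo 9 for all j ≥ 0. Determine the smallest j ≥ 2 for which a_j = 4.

Listing terms: a_0 = 5,  a_1 = 4,  a_2 = 0,  a_3 = 4,  a_4 = 4,  a_5 = 8,  a_6 = 3,  a_7 = 2,  a_8 = 5,  a_9 = 7,  a_{10} = 3,  a_{11} = 1,  a_{12} = 4,  a_{13} = 5,  a_{14} = 0,  a_{15} = 5,  a_{16} = 5,  a_{17} = 1,  a_{18} = 6,  a_{19} = 7,  a_{20} = 4,  a_{21} = 2,  a_{22} = 6,  a_{23} = 8,  a_{24} = 5,  a_{25} = 4.
Since (a_{24}, a_{25}) = (a_0, a_1) = (5, 4) (two consecutive terms determine the rest), the sequence is periodic with period 24.
The value 4 first appears (with j ≥ 2) at a_3.

3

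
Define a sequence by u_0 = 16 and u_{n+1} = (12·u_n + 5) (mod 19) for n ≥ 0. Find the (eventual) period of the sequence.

6

Computing terms: u_0 = 16,  u_1 = 7,  u_2 = 13,  u_3 = 9,  u_4 = 18,  u_5 = 12,  u_6 = 16.
Since u_6 = u_0 = 16, the sequence is periodic with period 6.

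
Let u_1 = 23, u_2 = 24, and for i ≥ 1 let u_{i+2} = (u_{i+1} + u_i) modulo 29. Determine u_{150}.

u_1 = 23,  u_2 = 24,  u_3 = 18,  u_4 = 13,  u_5 = 2,  u_6 = 15,  u_7 = 17,  u_8 = 3,  u_9 = 20,  u_{10} = 23,  u_{11} = 14,  u_{12} = 8,  u_{13} = 22,  u_{14} = 1,  u_{15} = 23,  u_{16} = 24.
Since (u_{15}, u_{16}) = (u_1, u_2) = (23, 24) (two consecutive terms determine the rest), the sequence is periodic with period 14.
So u_{150} = u_{1 + ((150-1) mod 14)} = u_{10} = 23.

23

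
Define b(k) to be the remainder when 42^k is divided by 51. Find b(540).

b(0) = 1,  b(1) = 42,  b(2) = 30,  b(3) = 36,  b(4) = 33,  b(5) = 9,  b(6) = 21,  b(7) = 15,  b(8) = 18,  b(9) = 42.
Since b(9) = b(1) = 42, the sequence is eventually periodic: after a pre-period of length 1 it cycles with period 8.
For k ≥ 1, b(k) depends only on (k - 1) mod 8. (540 - 1) mod 8 = 3, so b(540) = b(4) = 33.

33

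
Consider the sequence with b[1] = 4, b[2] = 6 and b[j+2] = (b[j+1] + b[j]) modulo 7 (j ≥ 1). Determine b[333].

Listing terms: b[1] = 4; b[2] = 6; b[3] = 3; b[4] = 2; b[5] = 5; b[6] = 0; b[7] = 5; b[8] = 5; b[9] = 3; b[10] = 1; b[11] = 4; b[12] = 5; b[13] = 2; b[14] = 0; b[15] = 2; b[16] = 2; b[17] = 4; b[18] = 6.
Since (b[17], b[18]) = (b[1], b[2]) = (4, 6) (two consecutive terms determine the rest), the sequence is periodic with period 16.
So b[333] = b[1 + ((333-1) mod 16)] = b[13] = 2.

2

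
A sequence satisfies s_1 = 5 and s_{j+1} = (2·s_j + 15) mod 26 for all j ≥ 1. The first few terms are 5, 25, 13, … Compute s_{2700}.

21

We have s_1 = 5; s_2 = 25; s_3 = 13; s_4 = 15; s_5 = 19; s_6 = 1; s_7 = 17; s_8 = 23; s_9 = 9; s_{10} = 7; s_{11} = 3; s_{12} = 21; s_{13} = 5.
The sequence repeats with period 12.
So s_{2700} = s_{1 + ((2700-1) mod 12)} = s_{12} = 21.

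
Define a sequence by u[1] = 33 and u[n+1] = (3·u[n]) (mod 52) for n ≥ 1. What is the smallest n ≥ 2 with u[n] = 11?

6

Computing terms: u[1] = 33,  u[2] = 47,  u[3] = 37,  u[4] = 7,  u[5] = 21,  u[6] = 11,  u[7] = 33.
Since u[7] = u[1] = 33, the sequence is periodic with period 6.
The value 11 first appears (with n ≥ 2) at u[6].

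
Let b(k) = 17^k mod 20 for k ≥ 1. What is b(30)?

9

Listing terms: b(1) = 17,  b(2) = 9,  b(3) = 13,  b(4) = 1,  b(5) = 17.
The sequence repeats with period 4.
So b(30) = b(1 + ((30-1) mod 4)) = b(2) = 9.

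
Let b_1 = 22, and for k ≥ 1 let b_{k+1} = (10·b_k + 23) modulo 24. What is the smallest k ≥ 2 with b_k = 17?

Computing terms: b_1 = 22; b_2 = 3; b_3 = 5; b_4 = 1; b_5 = 9; b_6 = 17; b_7 = 1.
Since b_7 = b_4 = 1, the sequence is eventually periodic: after a pre-period of length 3 it cycles with period 3.
The value 17 first appears (with k ≥ 2) at b_6.

6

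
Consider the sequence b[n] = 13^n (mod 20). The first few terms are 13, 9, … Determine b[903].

Listing terms: b[1] = 13, b[2] = 9, b[3] = 17, b[4] = 1, b[5] = 13.
The sequence repeats with period 4.
(903 - 1) mod 4 = 2, so b[903] = b[3] = 17.

17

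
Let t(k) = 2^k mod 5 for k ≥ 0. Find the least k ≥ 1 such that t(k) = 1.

4

Computing terms: t(0) = 1,  t(1) = 2,  t(2) = 4,  t(3) = 3,  t(4) = 1.
The sequence repeats with period 4.
The value 1 next appears (with k ≥ 1) at t(4).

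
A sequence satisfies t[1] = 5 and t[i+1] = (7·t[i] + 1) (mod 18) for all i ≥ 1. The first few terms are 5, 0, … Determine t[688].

t[1] = 5; t[2] = 0; t[3] = 1; t[4] = 8; t[5] = 3; t[6] = 4; t[7] = 11; t[8] = 6; t[9] = 7; t[10] = 14; t[11] = 9; t[12] = 10; t[13] = 17; t[14] = 12; t[15] = 13; t[16] = 2; t[17] = 15; t[18] = 16; t[19] = 5.
The sequence repeats with period 18.
(688 - 1) mod 18 = 3, so t[688] = t[4] = 8.

8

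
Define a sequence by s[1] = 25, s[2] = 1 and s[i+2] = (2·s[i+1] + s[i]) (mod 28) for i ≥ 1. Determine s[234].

21

s[1] = 25,  s[2] = 1,  s[3] = 27,  s[4] = 27,  s[5] = 25,  s[6] = 21,  s[7] = 11,  s[8] = 15,  s[9] = 13,  s[10] = 13,  s[11] = 11,  s[12] = 7,  s[13] = 25,  s[14] = 1.
The sequence repeats with period 12.
(234 - 1) mod 12 = 5, so s[234] = s[6] = 21.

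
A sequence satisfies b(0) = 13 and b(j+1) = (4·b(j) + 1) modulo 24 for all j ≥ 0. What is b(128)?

21

Listing terms: b(0) = 13, b(1) = 5, b(2) = 21, b(3) = 13.
Since b(3) = b(0) = 13, the sequence is periodic with period 3.
(128 - 0) mod 3 = 2, so b(128) = b(2) = 21.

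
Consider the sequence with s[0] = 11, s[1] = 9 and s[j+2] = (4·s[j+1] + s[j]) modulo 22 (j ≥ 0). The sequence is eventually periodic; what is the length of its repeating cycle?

10

We have s[0] = 11,  s[1] = 9,  s[2] = 3,  s[3] = 21,  s[4] = 21,  s[5] = 17,  s[6] = 1,  s[7] = 21,  s[8] = 19,  s[9] = 9,  s[10] = 11,  s[11] = 9.
Since (s[10], s[11]) = (s[0], s[1]) = (11, 9) (two consecutive terms determine the rest), the sequence is periodic with period 10.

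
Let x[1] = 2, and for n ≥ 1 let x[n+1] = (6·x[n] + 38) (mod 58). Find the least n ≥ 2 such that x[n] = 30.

11

Listing terms: x[1] = 2,  x[2] = 50,  x[3] = 48,  x[4] = 36,  x[5] = 22,  x[6] = 54,  x[7] = 14,  x[8] = 6,  x[9] = 16,  x[10] = 18,  x[11] = 30,  x[12] = 44,  x[13] = 12,  x[14] = 52,  x[15] = 2.
The sequence repeats with period 14.
The value 30 first appears (with n ≥ 2) at x[11].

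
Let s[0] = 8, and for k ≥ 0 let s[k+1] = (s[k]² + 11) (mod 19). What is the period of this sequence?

3

Listing terms: s[0] = 8,  s[1] = 18,  s[2] = 12,  s[3] = 3,  s[4] = 1,  s[5] = 12.
Since s[5] = s[2] = 12, the sequence is eventually periodic: after a pre-period of length 2 it cycles with period 3.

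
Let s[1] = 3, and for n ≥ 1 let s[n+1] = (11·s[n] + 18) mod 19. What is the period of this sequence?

We have s[1] = 3; s[2] = 13; s[3] = 9; s[4] = 3.
The sequence repeats with period 3.

3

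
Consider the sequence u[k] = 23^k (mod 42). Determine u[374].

We have u[1] = 23; u[2] = 25; u[3] = 29; u[4] = 37; u[5] = 11; u[6] = 1; u[7] = 23.
The sequence repeats with period 6.
So u[374] = u[1 + ((374-1) mod 6)] = u[2] = 25.

25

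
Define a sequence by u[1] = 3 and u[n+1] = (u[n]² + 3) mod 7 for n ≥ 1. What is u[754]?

3

u[1] = 3,  u[2] = 5,  u[3] = 0,  u[4] = 3.
Since u[4] = u[1] = 3, the sequence is periodic with period 3.
So u[754] = u[1 + ((754-1) mod 3)] = u[1] = 3.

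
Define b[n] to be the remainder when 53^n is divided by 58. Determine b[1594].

7

b[1] = 53; b[2] = 25; b[3] = 49; b[4] = 45; b[5] = 7; b[6] = 23; b[7] = 1; b[8] = 53.
Since b[8] = b[1] = 53, the sequence is periodic with period 7.
(1594 - 1) mod 7 = 4, so b[1594] = b[5] = 7.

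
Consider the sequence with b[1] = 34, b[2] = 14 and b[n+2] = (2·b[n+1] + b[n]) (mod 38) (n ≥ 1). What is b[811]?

16

Listing terms: b[1] = 34, b[2] = 14, b[3] = 24, b[4] = 24, b[5] = 34, b[6] = 16, b[7] = 28, b[8] = 34, b[9] = 20, b[10] = 36, b[11] = 16, b[12] = 30, b[13] = 0, b[14] = 30, b[15] = 22, b[16] = 36, b[17] = 18, b[18] = 34, b[19] = 10, b[20] = 16, b[21] = 4, b[22] = 24, b[23] = 14, b[24] = 14, b[25] = 4, b[26] = 22, b[27] = 10, b[28] = 4, b[29] = 18, b[30] = 2, b[31] = 22, b[32] = 8, b[33] = 0, b[34] = 8, b[35] = 16, b[36] = 2, b[37] = 20, b[38] = 4, b[39] = 28, b[40] = 22, b[41] = 34, b[42] = 14.
The sequence repeats with period 40.
So b[811] = b[1 + ((811-1) mod 40)] = b[11] = 16.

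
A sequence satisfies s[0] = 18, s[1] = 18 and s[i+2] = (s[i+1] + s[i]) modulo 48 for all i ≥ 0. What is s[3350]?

36

Listing terms: s[0] = 18; s[1] = 18; s[2] = 36; s[3] = 6; s[4] = 42; s[5] = 0; s[6] = 42; s[7] = 42; s[8] = 36; s[9] = 30; s[10] = 18; s[11] = 0; s[12] = 18; s[13] = 18.
The sequence repeats with period 12.
(3350 - 0) mod 12 = 2, so s[3350] = s[2] = 36.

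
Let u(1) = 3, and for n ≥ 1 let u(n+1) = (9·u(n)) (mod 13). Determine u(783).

9

Listing terms: u(1) = 3, u(2) = 1, u(3) = 9, u(4) = 3.
The sequence repeats with period 3.
(783 - 1) mod 3 = 2, so u(783) = u(3) = 9.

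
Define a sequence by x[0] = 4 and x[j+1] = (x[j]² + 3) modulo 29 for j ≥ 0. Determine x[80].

23

Computing terms: x[0] = 4, x[1] = 19, x[2] = 16, x[3] = 27, x[4] = 7, x[5] = 23, x[6] = 10, x[7] = 16.
Since x[7] = x[2] = 16, the sequence is eventually periodic: after a pre-period of length 2 it cycles with period 5.
For j ≥ 2, x[j] depends only on (j - 2) mod 5. (80 - 2) mod 5 = 3, so x[80] = x[5] = 23.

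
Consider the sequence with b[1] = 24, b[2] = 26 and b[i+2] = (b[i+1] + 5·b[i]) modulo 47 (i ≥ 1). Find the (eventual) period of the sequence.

23

We have b[1] = 24; b[2] = 26; b[3] = 5; b[4] = 41; b[5] = 19; b[6] = 36; b[7] = 37; b[8] = 29; b[9] = 26; b[10] = 30; b[11] = 19; b[12] = 28; b[13] = 29; b[14] = 28; b[15] = 32; b[16] = 31; b[17] = 3; b[18] = 17; b[19] = 32; b[20] = 23; b[21] = 42; b[22] = 16; b[23] = 38; b[24] = 24; b[25] = 26.
The sequence repeats with period 23.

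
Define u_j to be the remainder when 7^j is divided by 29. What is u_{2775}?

24

u_1 = 7,  u_2 = 20,  u_3 = 24,  u_4 = 23,  u_5 = 16,  u_6 = 25,  u_7 = 1,  u_8 = 7.
The sequence repeats with period 7.
(2775 - 1) mod 7 = 2, so u_{2775} = u_3 = 24.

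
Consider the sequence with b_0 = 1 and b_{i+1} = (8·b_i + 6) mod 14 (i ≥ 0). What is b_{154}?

We have b_0 = 1, b_1 = 0, b_2 = 6, b_3 = 12, b_4 = 4, b_5 = 10, b_6 = 2, b_7 = 8, b_8 = 0.
Since b_8 = b_1 = 0, the sequence is eventually periodic: after a pre-period of length 1 it cycles with period 7.
For i ≥ 1, b_i depends only on (i - 1) mod 7. (154 - 1) mod 7 = 6, so b_{154} = b_7 = 8.

8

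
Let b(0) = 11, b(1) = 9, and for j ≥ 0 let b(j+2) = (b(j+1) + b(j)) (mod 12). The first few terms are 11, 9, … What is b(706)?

Computing terms: b(0) = 11,  b(1) = 9,  b(2) = 8,  b(3) = 5,  b(4) = 1,  b(5) = 6,  b(6) = 7,  b(7) = 1,  b(8) = 8,  b(9) = 9,  b(10) = 5,  b(11) = 2,  b(12) = 7,  b(13) = 9,  b(14) = 4,  b(15) = 1,  b(16) = 5,  b(17) = 6,  b(18) = 11,  b(19) = 5,  b(20) = 4,  b(21) = 9,  b(22) = 1,  b(23) = 10,  b(24) = 11,  b(25) = 9.
The sequence repeats with period 24.
(706 - 0) mod 24 = 10, so b(706) = b(10) = 5.

5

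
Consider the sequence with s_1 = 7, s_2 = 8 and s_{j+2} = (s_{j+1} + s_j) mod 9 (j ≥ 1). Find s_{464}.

7

Computing terms: s_1 = 7,  s_2 = 8,  s_3 = 6,  s_4 = 5,  s_5 = 2,  s_6 = 7,  s_7 = 0,  s_8 = 7,  s_9 = 7,  s_{10} = 5,  s_{11} = 3,  s_{12} = 8,  s_{13} = 2,  s_{14} = 1,  s_{15} = 3,  s_{16} = 4,  s_{17} = 7,  s_{18} = 2,  s_{19} = 0,  s_{20} = 2,  s_{21} = 2,  s_{22} = 4,  s_{23} = 6,  s_{24} = 1,  s_{25} = 7,  s_{26} = 8.
The sequence repeats with period 24.
So s_{464} = s_{1 + ((464-1) mod 24)} = s_8 = 7.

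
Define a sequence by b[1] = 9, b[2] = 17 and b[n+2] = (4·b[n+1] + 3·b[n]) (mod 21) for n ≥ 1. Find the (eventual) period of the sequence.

21

Computing terms: b[1] = 9, b[2] = 17, b[3] = 11, b[4] = 11, b[5] = 14, b[6] = 5, b[7] = 20, b[8] = 11, b[9] = 20, b[10] = 8, b[11] = 8, b[12] = 14, b[13] = 17, b[14] = 5, b[15] = 8, b[16] = 5, b[17] = 2, b[18] = 2, b[19] = 14, b[20] = 20, b[21] = 17, b[22] = 2, b[23] = 17, b[24] = 11.
Since (b[23], b[24]) = (b[2], b[3]) = (17, 11) (two consecutive terms determine the rest), the sequence is eventually periodic: after a pre-period of length 1 it cycles with period 21.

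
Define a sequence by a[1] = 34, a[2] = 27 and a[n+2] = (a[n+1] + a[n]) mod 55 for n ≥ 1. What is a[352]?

Computing terms: a[1] = 34,  a[2] = 27,  a[3] = 6,  a[4] = 33,  a[5] = 39,  a[6] = 17,  a[7] = 1,  a[8] = 18,  a[9] = 19,  a[10] = 37,  a[11] = 1,  a[12] = 38,  a[13] = 39,  a[14] = 22,  a[15] = 6,  a[16] = 28,  a[17] = 34,  a[18] = 7,  a[19] = 41,  a[20] = 48,  a[21] = 34,  a[22] = 27.
Since (a[21], a[22]) = (a[1], a[2]) = (34, 27) (two consecutive terms determine the rest), the sequence is periodic with period 20.
So a[352] = a[1 + ((352-1) mod 20)] = a[12] = 38.

38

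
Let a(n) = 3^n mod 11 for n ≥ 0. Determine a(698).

5

We have a(0) = 1,  a(1) = 3,  a(2) = 9,  a(3) = 5,  a(4) = 4,  a(5) = 1.
The sequence repeats with period 5.
So a(698) = a(0 + ((698-0) mod 5)) = a(3) = 5.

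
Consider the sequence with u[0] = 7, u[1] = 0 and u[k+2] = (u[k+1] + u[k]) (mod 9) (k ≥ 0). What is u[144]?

Computing terms: u[0] = 7; u[1] = 0; u[2] = 7; u[3] = 7; u[4] = 5; u[5] = 3; u[6] = 8; u[7] = 2; u[8] = 1; u[9] = 3; u[10] = 4; u[11] = 7; u[12] = 2; u[13] = 0; u[14] = 2; u[15] = 2; u[16] = 4; u[17] = 6; u[18] = 1; u[19] = 7; u[20] = 8; u[21] = 6; u[22] = 5; u[23] = 2; u[24] = 7; u[25] = 0.
The sequence repeats with period 24.
(144 - 0) mod 24 = 0, so u[144] = u[0] = 7.

7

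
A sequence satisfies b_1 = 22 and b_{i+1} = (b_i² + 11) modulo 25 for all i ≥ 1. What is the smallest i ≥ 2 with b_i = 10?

5

b_1 = 22, b_2 = 20, b_3 = 11, b_4 = 7, b_5 = 10, b_6 = 11.
Since b_6 = b_3 = 11, the sequence is eventually periodic: after a pre-period of length 2 it cycles with period 3.
The value 10 first appears (with i ≥ 2) at b_5.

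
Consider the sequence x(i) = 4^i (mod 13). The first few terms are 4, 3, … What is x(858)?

We have x(1) = 4,  x(2) = 3,  x(3) = 12,  x(4) = 9,  x(5) = 10,  x(6) = 1,  x(7) = 4.
Since x(7) = x(1) = 4, the sequence is periodic with period 6.
(858 - 1) mod 6 = 5, so x(858) = x(6) = 1.

1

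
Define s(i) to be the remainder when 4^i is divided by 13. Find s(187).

We have s(0) = 1,  s(1) = 4,  s(2) = 3,  s(3) = 12,  s(4) = 9,  s(5) = 10,  s(6) = 1.
The sequence repeats with period 6.
So s(187) = s(0 + ((187-0) mod 6)) = s(1) = 4.

4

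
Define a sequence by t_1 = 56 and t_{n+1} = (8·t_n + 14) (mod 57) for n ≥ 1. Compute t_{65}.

t_1 = 56,  t_2 = 6,  t_3 = 5,  t_4 = 54,  t_5 = 47,  t_6 = 48,  t_7 = 56.
The sequence repeats with period 6.
So t_{65} = t_{1 + ((65-1) mod 6)} = t_5 = 47.

47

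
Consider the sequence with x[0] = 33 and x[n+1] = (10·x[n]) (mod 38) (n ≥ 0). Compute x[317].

6

We have x[0] = 33; x[1] = 26; x[2] = 32; x[3] = 16; x[4] = 8; x[5] = 4; x[6] = 2; x[7] = 20; x[8] = 10; x[9] = 24; x[10] = 12; x[11] = 6; x[12] = 22; x[13] = 30; x[14] = 34; x[15] = 36; x[16] = 18; x[17] = 28; x[18] = 14; x[19] = 26.
Since x[19] = x[1] = 26, the sequence is eventually periodic: after a pre-period of length 1 it cycles with period 18.
For n ≥ 1, x[n] depends only on (n - 1) mod 18. (317 - 1) mod 18 = 10, so x[317] = x[11] = 6.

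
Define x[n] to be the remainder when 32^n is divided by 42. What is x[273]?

Computing terms: x[1] = 32,  x[2] = 16,  x[3] = 8,  x[4] = 4,  x[5] = 2,  x[6] = 22,  x[7] = 32.
Since x[7] = x[1] = 32, the sequence is periodic with period 6.
(273 - 1) mod 6 = 2, so x[273] = x[3] = 8.

8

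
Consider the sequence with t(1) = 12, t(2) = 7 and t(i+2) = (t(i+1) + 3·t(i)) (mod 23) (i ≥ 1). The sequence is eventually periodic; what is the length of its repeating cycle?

22

We have t(1) = 12; t(2) = 7; t(3) = 20; t(4) = 18; t(5) = 9; t(6) = 17; t(7) = 21; t(8) = 3; t(9) = 20; t(10) = 6; t(11) = 20; t(12) = 15; t(13) = 6; t(14) = 5; t(15) = 0; t(16) = 15; t(17) = 15; t(18) = 14; t(19) = 13; t(20) = 9; t(21) = 2; t(22) = 6; t(23) = 12; t(24) = 7.
The sequence repeats with period 22.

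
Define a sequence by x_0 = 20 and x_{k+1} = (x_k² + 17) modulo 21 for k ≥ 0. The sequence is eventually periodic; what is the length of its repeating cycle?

We have x_0 = 20, x_1 = 18, x_2 = 5, x_3 = 0, x_4 = 17, x_5 = 12, x_6 = 14, x_7 = 3, x_8 = 5.
Since x_8 = x_2 = 5, the sequence is eventually periodic: after a pre-period of length 2 it cycles with period 6.

6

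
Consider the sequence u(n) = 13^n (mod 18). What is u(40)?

13

Listing terms: u(1) = 13; u(2) = 7; u(3) = 1; u(4) = 13.
The sequence repeats with period 3.
(40 - 1) mod 3 = 0, so u(40) = u(1) = 13.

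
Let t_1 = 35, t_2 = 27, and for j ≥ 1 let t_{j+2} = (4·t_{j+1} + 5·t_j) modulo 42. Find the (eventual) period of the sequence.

t_1 = 35, t_2 = 27, t_3 = 31, t_4 = 7, t_5 = 15, t_6 = 11, t_7 = 35, t_8 = 27.
The sequence repeats with period 6.

6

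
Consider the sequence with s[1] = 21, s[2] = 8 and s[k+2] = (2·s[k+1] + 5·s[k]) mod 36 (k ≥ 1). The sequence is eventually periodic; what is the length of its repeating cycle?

12

Computing terms: s[1] = 21; s[2] = 8; s[3] = 13; s[4] = 30; s[5] = 17; s[6] = 4; s[7] = 21; s[8] = 26; s[9] = 13; s[10] = 12; s[11] = 17; s[12] = 22; s[13] = 21; s[14] = 8.
Since (s[13], s[14]) = (s[1], s[2]) = (21, 8) (two consecutive terms determine the rest), the sequence is periodic with period 12.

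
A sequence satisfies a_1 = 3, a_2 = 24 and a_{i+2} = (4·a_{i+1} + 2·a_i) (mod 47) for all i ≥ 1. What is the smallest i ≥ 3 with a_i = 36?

41

Listing terms: a_1 = 3, a_2 = 24, a_3 = 8, a_4 = 33, a_5 = 7, a_6 = 0, a_7 = 14, a_8 = 9, a_9 = 17, a_{10} = 39, a_{11} = 2, a_{12} = 39, a_{13} = 19, a_{14} = 13, a_{15} = 43, a_{16} = 10, a_{17} = 32, a_{18} = 7, a_{19} = 45, a_{20} = 6, a_{21} = 20, a_{22} = 45, a_{23} = 32, a_{24} = 30, a_{25} = 43, a_{26} = 44, a_{27} = 27, a_{28} = 8, a_{29} = 39, a_{30} = 31, a_{31} = 14, a_{32} = 24, a_{33} = 30, a_{34} = 27, a_{35} = 27, a_{36} = 21, a_{37} = 44, a_{38} = 30, a_{39} = 20, a_{40} = 46, a_{41} = 36, a_{42} = 1, a_{43} = 29, a_{44} = 24, a_{45} = 13, a_{46} = 6, a_{47} = 3, a_{48} = 24.
The sequence repeats with period 46.
The value 36 first appears (with i ≥ 3) at a_{41}.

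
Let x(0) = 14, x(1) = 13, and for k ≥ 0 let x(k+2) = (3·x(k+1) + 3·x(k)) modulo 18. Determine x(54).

0

Computing terms: x(0) = 14; x(1) = 13; x(2) = 9; x(3) = 12; x(4) = 9; x(5) = 9; x(6) = 0; x(7) = 9; x(8) = 9.
Since (x(7), x(8)) = (x(4), x(5)) = (9, 9) (two consecutive terms determine the rest), the sequence is eventually periodic: after a pre-period of length 4 it cycles with period 3.
For k ≥ 4, x(k) depends only on (k - 4) mod 3. (54 - 4) mod 3 = 2, so x(54) = x(6) = 0.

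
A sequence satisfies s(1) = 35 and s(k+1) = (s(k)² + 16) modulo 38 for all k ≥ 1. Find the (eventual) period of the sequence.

3

Listing terms: s(1) = 35,  s(2) = 25,  s(3) = 33,  s(4) = 3,  s(5) = 25.
Since s(5) = s(2) = 25, the sequence is eventually periodic: after a pre-period of length 1 it cycles with period 3.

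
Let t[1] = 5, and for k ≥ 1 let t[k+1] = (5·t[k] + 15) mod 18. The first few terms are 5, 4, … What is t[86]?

We have t[1] = 5, t[2] = 4, t[3] = 17, t[4] = 10, t[5] = 11, t[6] = 16, t[7] = 5.
Since t[7] = t[1] = 5, the sequence is periodic with period 6.
So t[86] = t[1 + ((86-1) mod 6)] = t[2] = 4.

4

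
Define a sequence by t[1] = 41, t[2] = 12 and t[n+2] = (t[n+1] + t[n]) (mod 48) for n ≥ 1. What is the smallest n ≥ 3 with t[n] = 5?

Listing terms: t[1] = 41; t[2] = 12; t[3] = 5; t[4] = 17; t[5] = 22; t[6] = 39; t[7] = 13; t[8] = 4; t[9] = 17; t[10] = 21; t[11] = 38; t[12] = 11; t[13] = 1; t[14] = 12; t[15] = 13; t[16] = 25; t[17] = 38; t[18] = 15; t[19] = 5; t[20] = 20; t[21] = 25; t[22] = 45; t[23] = 22; t[24] = 19; t[25] = 41; t[26] = 12.
Since (t[25], t[26]) = (t[1], t[2]) = (41, 12) (two consecutive terms determine the rest), the sequence is periodic with period 24.
The value 5 first appears (with n ≥ 3) at t[3].

3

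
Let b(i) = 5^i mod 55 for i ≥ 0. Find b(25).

45

Listing terms: b(0) = 1, b(1) = 5, b(2) = 25, b(3) = 15, b(4) = 20, b(5) = 45, b(6) = 5.
Since b(6) = b(1) = 5, the sequence is eventually periodic: after a pre-period of length 1 it cycles with period 5.
For i ≥ 1, b(i) depends only on (i - 1) mod 5. (25 - 1) mod 5 = 4, so b(25) = b(5) = 45.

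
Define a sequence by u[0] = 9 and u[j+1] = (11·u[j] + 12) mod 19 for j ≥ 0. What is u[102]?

Computing terms: u[0] = 9; u[1] = 16; u[2] = 17; u[3] = 9.
The sequence repeats with period 3.
So u[102] = u[0 + ((102-0) mod 3)] = u[0] = 9.

9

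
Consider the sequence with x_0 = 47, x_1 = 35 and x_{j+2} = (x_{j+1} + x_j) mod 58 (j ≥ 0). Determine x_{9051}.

19

Listing terms: x_0 = 47, x_1 = 35, x_2 = 24, x_3 = 1, x_4 = 25, x_5 = 26, x_6 = 51, x_7 = 19, x_8 = 12, x_9 = 31, x_{10} = 43, x_{11} = 16, x_{12} = 1, x_{13} = 17, x_{14} = 18, x_{15} = 35, x_{16} = 53, x_{17} = 30, x_{18} = 25, x_{19} = 55, x_{20} = 22, x_{21} = 19, x_{22} = 41, x_{23} = 2, x_{24} = 43, x_{25} = 45, x_{26} = 30, x_{27} = 17, x_{28} = 47, x_{29} = 6, x_{30} = 53, x_{31} = 1, x_{32} = 54, x_{33} = 55, x_{34} = 51, x_{35} = 48, x_{36} = 41, x_{37} = 31, x_{38} = 14, x_{39} = 45, x_{40} = 1, x_{41} = 46, x_{42} = 47, x_{43} = 35.
The sequence repeats with period 42.
So x_{9051} = x_{0 + ((9051-0) mod 42)} = x_{21} = 19.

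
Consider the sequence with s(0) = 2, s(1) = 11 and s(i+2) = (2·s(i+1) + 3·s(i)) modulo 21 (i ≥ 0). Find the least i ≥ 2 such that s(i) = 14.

s(0) = 2, s(1) = 11, s(2) = 7, s(3) = 5, s(4) = 10, s(5) = 14, s(6) = 16, s(7) = 11, s(8) = 7.
Since (s(7), s(8)) = (s(1), s(2)) = (11, 7) (two consecutive terms determine the rest), the sequence is eventually periodic: after a pre-period of length 1 it cycles with period 6.
The value 14 first appears (with i ≥ 2) at s(5).

5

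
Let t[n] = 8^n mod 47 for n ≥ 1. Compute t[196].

t[1] = 8; t[2] = 17; t[3] = 42; t[4] = 7; t[5] = 9; t[6] = 25; t[7] = 12; t[8] = 2; t[9] = 16; t[10] = 34; t[11] = 37; t[12] = 14; t[13] = 18; t[14] = 3; t[15] = 24; t[16] = 4; t[17] = 32; t[18] = 21; t[19] = 27; t[20] = 28; t[21] = 36; t[22] = 6; t[23] = 1; t[24] = 8.
The sequence repeats with period 23.
(196 - 1) mod 23 = 11, so t[196] = t[12] = 14.

14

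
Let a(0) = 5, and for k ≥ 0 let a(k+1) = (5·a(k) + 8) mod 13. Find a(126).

4

Computing terms: a(0) = 5; a(1) = 7; a(2) = 4; a(3) = 2; a(4) = 5.
The sequence repeats with period 4.
(126 - 0) mod 4 = 2, so a(126) = a(2) = 4.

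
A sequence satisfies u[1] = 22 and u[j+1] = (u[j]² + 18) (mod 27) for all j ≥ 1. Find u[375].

4

u[1] = 22,  u[2] = 16,  u[3] = 4,  u[4] = 7,  u[5] = 13,  u[6] = 25,  u[7] = 22.
Since u[7] = u[1] = 22, the sequence is periodic with period 6.
(375 - 1) mod 6 = 2, so u[375] = u[3] = 4.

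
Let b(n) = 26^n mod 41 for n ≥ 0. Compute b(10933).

35

We have b(0) = 1,  b(1) = 26,  b(2) = 20,  b(3) = 28,  b(4) = 31,  b(5) = 27,  b(6) = 5,  b(7) = 7,  b(8) = 18,  b(9) = 17,  b(10) = 32,  b(11) = 12,  b(12) = 25,  b(13) = 35,  b(14) = 8,  b(15) = 3,  b(16) = 37,  b(17) = 19,  b(18) = 2,  b(19) = 11,  b(20) = 40,  b(21) = 15,  b(22) = 21,  b(23) = 13,  b(24) = 10,  b(25) = 14,  b(26) = 36,  b(27) = 34,  b(28) = 23,  b(29) = 24,  b(30) = 9,  b(31) = 29,  b(32) = 16,  b(33) = 6,  b(34) = 33,  b(35) = 38,  b(36) = 4,  b(37) = 22,  b(38) = 39,  b(39) = 30,  b(40) = 1.
Since b(40) = b(0) = 1, the sequence is periodic with period 40.
So b(10933) = b(0 + ((10933-0) mod 40)) = b(13) = 35.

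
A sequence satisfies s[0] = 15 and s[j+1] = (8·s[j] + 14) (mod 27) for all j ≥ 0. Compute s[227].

s[0] = 15,  s[1] = 26,  s[2] = 6,  s[3] = 8,  s[4] = 24,  s[5] = 17,  s[6] = 15.
Since s[6] = s[0] = 15, the sequence is periodic with period 6.
So s[227] = s[0 + ((227-0) mod 6)] = s[5] = 17.

17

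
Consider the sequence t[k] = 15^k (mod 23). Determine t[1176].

Computing terms: t[0] = 1; t[1] = 15; t[2] = 18; t[3] = 17; t[4] = 2; t[5] = 7; t[6] = 13; t[7] = 11; t[8] = 4; t[9] = 14; t[10] = 3; t[11] = 22; t[12] = 8; t[13] = 5; t[14] = 6; t[15] = 21; t[16] = 16; t[17] = 10; t[18] = 12; t[19] = 19; t[20] = 9; t[21] = 20; t[22] = 1.
Since t[22] = t[0] = 1, the sequence is periodic with period 22.
(1176 - 0) mod 22 = 10, so t[1176] = t[10] = 3.

3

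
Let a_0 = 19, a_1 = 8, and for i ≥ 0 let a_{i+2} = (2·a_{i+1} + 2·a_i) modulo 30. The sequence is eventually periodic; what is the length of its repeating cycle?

24

Computing terms: a_0 = 19,  a_1 = 8,  a_2 = 24,  a_3 = 4,  a_4 = 26,  a_5 = 0,  a_6 = 22,  a_7 = 14,  a_8 = 12,  a_9 = 22,  a_{10} = 8,  a_{11} = 0,  a_{12} = 16,  a_{13} = 2,  a_{14} = 6,  a_{15} = 16,  a_{16} = 14,  a_{17} = 0,  a_{18} = 28,  a_{19} = 26,  a_{20} = 18,  a_{21} = 28,  a_{22} = 2,  a_{23} = 0,  a_{24} = 4,  a_{25} = 8,  a_{26} = 24.
Since (a_{25}, a_{26}) = (a_1, a_2) = (8, 24) (two consecutive terms determine the rest), the sequence is eventually periodic: after a pre-period of length 1 it cycles with period 24.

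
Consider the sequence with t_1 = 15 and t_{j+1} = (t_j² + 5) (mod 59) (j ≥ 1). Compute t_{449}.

22

Computing terms: t_1 = 15,  t_2 = 53,  t_3 = 41,  t_4 = 34,  t_5 = 40,  t_6 = 12,  t_7 = 31,  t_8 = 22,  t_9 = 17,  t_{10} = 58,  t_{11} = 6,  t_{12} = 41.
Since t_{12} = t_3 = 41, the sequence is eventually periodic: after a pre-period of length 2 it cycles with period 9.
For j ≥ 3, t_j depends only on (j - 3) mod 9. (449 - 3) mod 9 = 5, so t_{449} = t_8 = 22.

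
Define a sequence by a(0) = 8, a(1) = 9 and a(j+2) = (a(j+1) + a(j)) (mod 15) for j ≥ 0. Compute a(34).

2

Computing terms: a(0) = 8,  a(1) = 9,  a(2) = 2,  a(3) = 11,  a(4) = 13,  a(5) = 9,  a(6) = 7,  a(7) = 1,  a(8) = 8,  a(9) = 9.
The sequence repeats with period 8.
(34 - 0) mod 8 = 2, so a(34) = a(2) = 2.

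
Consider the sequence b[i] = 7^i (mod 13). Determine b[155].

Listing terms: b[0] = 1, b[1] = 7, b[2] = 10, b[3] = 5, b[4] = 9, b[5] = 11, b[6] = 12, b[7] = 6, b[8] = 3, b[9] = 8, b[10] = 4, b[11] = 2, b[12] = 1.
The sequence repeats with period 12.
(155 - 0) mod 12 = 11, so b[155] = b[11] = 2.

2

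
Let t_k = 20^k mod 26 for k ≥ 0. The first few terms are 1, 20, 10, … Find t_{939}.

18

Computing terms: t_0 = 1, t_1 = 20, t_2 = 10, t_3 = 18, t_4 = 22, t_5 = 24, t_6 = 12, t_7 = 6, t_8 = 16, t_9 = 8, t_{10} = 4, t_{11} = 2, t_{12} = 14, t_{13} = 20.
Since t_{13} = t_1 = 20, the sequence is eventually periodic: after a pre-period of length 1 it cycles with period 12.
For k ≥ 1, t_k depends only on (k - 1) mod 12. (939 - 1) mod 12 = 2, so t_{939} = t_3 = 18.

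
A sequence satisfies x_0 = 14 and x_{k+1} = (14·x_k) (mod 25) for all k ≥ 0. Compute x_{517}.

We have x_0 = 14, x_1 = 21, x_2 = 19, x_3 = 16, x_4 = 24, x_5 = 11, x_6 = 4, x_7 = 6, x_8 = 9, x_9 = 1, x_{10} = 14.
Since x_{10} = x_0 = 14, the sequence is periodic with period 10.
(517 - 0) mod 10 = 7, so x_{517} = x_7 = 6.

6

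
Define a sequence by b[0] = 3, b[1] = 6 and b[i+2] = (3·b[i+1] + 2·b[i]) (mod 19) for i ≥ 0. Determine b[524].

5

Listing terms: b[0] = 3,  b[1] = 6,  b[2] = 5,  b[3] = 8,  b[4] = 15,  b[5] = 4,  b[6] = 4,  b[7] = 1,  b[8] = 11,  b[9] = 16,  b[10] = 13,  b[11] = 14,  b[12] = 11,  b[13] = 4,  b[14] = 15,  b[15] = 15,  b[16] = 18,  b[17] = 8,  b[18] = 3,  b[19] = 6.
The sequence repeats with period 18.
So b[524] = b[0 + ((524-0) mod 18)] = b[2] = 5.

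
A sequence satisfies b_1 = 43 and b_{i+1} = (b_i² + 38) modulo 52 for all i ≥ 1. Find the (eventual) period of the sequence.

Computing terms: b_1 = 43; b_2 = 15; b_3 = 3; b_4 = 47; b_5 = 11; b_6 = 3.
Since b_6 = b_3 = 3, the sequence is eventually periodic: after a pre-period of length 2 it cycles with period 3.

3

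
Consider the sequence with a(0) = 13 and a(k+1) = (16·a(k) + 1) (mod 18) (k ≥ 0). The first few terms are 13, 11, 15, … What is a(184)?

We have a(0) = 13; a(1) = 11; a(2) = 15; a(3) = 7; a(4) = 5; a(5) = 9; a(6) = 1; a(7) = 17; a(8) = 3; a(9) = 13.
Since a(9) = a(0) = 13, the sequence is periodic with period 9.
So a(184) = a(0 + ((184-0) mod 9)) = a(4) = 5.

5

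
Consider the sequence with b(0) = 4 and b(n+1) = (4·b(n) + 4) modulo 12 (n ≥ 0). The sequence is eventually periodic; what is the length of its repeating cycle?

We have b(0) = 4; b(1) = 8; b(2) = 0; b(3) = 4.
The sequence repeats with period 3.

3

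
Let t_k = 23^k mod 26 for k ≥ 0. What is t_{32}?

9

t_0 = 1; t_1 = 23; t_2 = 9; t_3 = 25; t_4 = 3; t_5 = 17; t_6 = 1.
The sequence repeats with period 6.
So t_{32} = t_{0 + ((32-0) mod 6)} = t_2 = 9.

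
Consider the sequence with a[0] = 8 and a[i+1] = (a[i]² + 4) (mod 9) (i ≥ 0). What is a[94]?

Listing terms: a[0] = 8, a[1] = 5, a[2] = 2, a[3] = 8.
Since a[3] = a[0] = 8, the sequence is periodic with period 3.
So a[94] = a[0 + ((94-0) mod 3)] = a[1] = 5.

5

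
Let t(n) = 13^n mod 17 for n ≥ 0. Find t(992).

We have t(0) = 1; t(1) = 13; t(2) = 16; t(3) = 4; t(4) = 1.
Since t(4) = t(0) = 1, the sequence is periodic with period 4.
So t(992) = t(0 + ((992-0) mod 4)) = t(0) = 1.

1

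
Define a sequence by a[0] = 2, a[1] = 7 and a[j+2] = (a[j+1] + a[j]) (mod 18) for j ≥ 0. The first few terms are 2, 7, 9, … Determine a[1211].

13

Listing terms: a[0] = 2,  a[1] = 7,  a[2] = 9,  a[3] = 16,  a[4] = 7,  a[5] = 5,  a[6] = 12,  a[7] = 17,  a[8] = 11,  a[9] = 10,  a[10] = 3,  a[11] = 13,  a[12] = 16,  a[13] = 11,  a[14] = 9,  a[15] = 2,  a[16] = 11,  a[17] = 13,  a[18] = 6,  a[19] = 1,  a[20] = 7,  a[21] = 8,  a[22] = 15,  a[23] = 5,  a[24] = 2,  a[25] = 7.
The sequence repeats with period 24.
So a[1211] = a[0 + ((1211-0) mod 24)] = a[11] = 13.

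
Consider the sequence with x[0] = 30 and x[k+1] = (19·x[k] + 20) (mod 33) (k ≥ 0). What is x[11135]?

We have x[0] = 30,  x[1] = 29,  x[2] = 10,  x[3] = 12,  x[4] = 17,  x[5] = 13,  x[6] = 3,  x[7] = 11,  x[8] = 31,  x[9] = 15,  x[10] = 8,  x[11] = 7,  x[12] = 21,  x[13] = 23,  x[14] = 28,  x[15] = 24,  x[16] = 14,  x[17] = 22,  x[18] = 9,  x[19] = 26,  x[20] = 19,  x[21] = 18,  x[22] = 32,  x[23] = 1,  x[24] = 6,  x[25] = 2,  x[26] = 25,  x[27] = 0,  x[28] = 20,  x[29] = 4,  x[30] = 30.
The sequence repeats with period 30.
(11135 - 0) mod 30 = 5, so x[11135] = x[5] = 13.

13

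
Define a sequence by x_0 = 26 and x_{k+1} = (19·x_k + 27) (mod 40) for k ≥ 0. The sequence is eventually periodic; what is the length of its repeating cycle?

x_0 = 26,  x_1 = 1,  x_2 = 6,  x_3 = 21,  x_4 = 26.
The sequence repeats with period 4.

4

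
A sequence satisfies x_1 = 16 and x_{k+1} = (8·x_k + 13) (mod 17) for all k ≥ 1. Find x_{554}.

5

Listing terms: x_1 = 16,  x_2 = 5,  x_3 = 2,  x_4 = 12,  x_5 = 7,  x_6 = 1,  x_7 = 4,  x_8 = 11,  x_9 = 16.
Since x_9 = x_1 = 16, the sequence is periodic with period 8.
(554 - 1) mod 8 = 1, so x_{554} = x_2 = 5.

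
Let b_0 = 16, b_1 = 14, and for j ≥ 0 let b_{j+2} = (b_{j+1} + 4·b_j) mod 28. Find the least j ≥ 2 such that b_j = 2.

5

Listing terms: b_0 = 16, b_1 = 14, b_2 = 22, b_3 = 22, b_4 = 26, b_5 = 2, b_6 = 22, b_7 = 2, b_8 = 6, b_9 = 14, b_{10} = 10, b_{11} = 10, b_{12} = 22, b_{13} = 6, b_{14} = 10, b_{15} = 6, b_{16} = 18, b_{17} = 14, b_{18} = 2, b_{19} = 2, b_{20} = 10, b_{21} = 18, b_{22} = 2, b_{23} = 18, b_{24} = 26, b_{25} = 14, b_{26} = 6, b_{27} = 6, b_{28} = 2, b_{29} = 26, b_{30} = 6, b_{31} = 26, b_{32} = 22, b_{33} = 14, b_{34} = 18, b_{35} = 18, b_{36} = 6, b_{37} = 22, b_{38} = 18, b_{39} = 22, b_{40} = 10, b_{41} = 14, b_{42} = 26, b_{43} = 26, b_{44} = 18, b_{45} = 10, b_{46} = 26, b_{47} = 10, b_{48} = 2, b_{49} = 14, b_{50} = 22.
Since (b_{49}, b_{50}) = (b_1, b_2) = (14, 22) (two consecutive terms determine the rest), the sequence is eventually periodic: after a pre-period of length 1 it cycles with period 48.
The value 2 first appears (with j ≥ 2) at b_5.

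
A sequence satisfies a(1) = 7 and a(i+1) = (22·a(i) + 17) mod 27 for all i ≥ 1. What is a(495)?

We have a(1) = 7,  a(2) = 9,  a(3) = 26,  a(4) = 22,  a(5) = 15,  a(6) = 23,  a(7) = 10,  a(8) = 21,  a(9) = 20,  a(10) = 25,  a(11) = 0,  a(12) = 17,  a(13) = 13,  a(14) = 6,  a(15) = 14,  a(16) = 1,  a(17) = 12,  a(18) = 11,  a(19) = 16,  a(20) = 18,  a(21) = 8,  a(22) = 4,  a(23) = 24,  a(24) = 5,  a(25) = 19,  a(26) = 3,  a(27) = 2,  a(28) = 7.
The sequence repeats with period 27.
(495 - 1) mod 27 = 8, so a(495) = a(9) = 20.

20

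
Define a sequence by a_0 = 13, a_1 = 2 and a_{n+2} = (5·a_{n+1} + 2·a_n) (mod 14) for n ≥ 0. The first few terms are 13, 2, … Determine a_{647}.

We have a_0 = 13; a_1 = 2; a_2 = 8; a_3 = 2; a_4 = 12; a_5 = 8; a_6 = 8; a_7 = 0; a_8 = 2; a_9 = 10; a_{10} = 12; a_{11} = 10; a_{12} = 4; a_{13} = 12; a_{14} = 12; a_{15} = 0; a_{16} = 10; a_{17} = 8; a_{18} = 4; a_{19} = 8; a_{20} = 6; a_{21} = 4; a_{22} = 4; a_{23} = 0; a_{24} = 8; a_{25} = 12; a_{26} = 6; a_{27} = 12; a_{28} = 2; a_{29} = 6; a_{30} = 6; a_{31} = 0; a_{32} = 12; a_{33} = 4; a_{34} = 2; a_{35} = 4; a_{36} = 10; a_{37} = 2; a_{38} = 2; a_{39} = 0; a_{40} = 4; a_{41} = 6; a_{42} = 10; a_{43} = 6; a_{44} = 8; a_{45} = 10; a_{46} = 10; a_{47} = 0; a_{48} = 6; a_{49} = 2; a_{50} = 8.
Since (a_{49}, a_{50}) = (a_1, a_2) = (2, 8) (two consecutive terms determine the rest), the sequence is eventually periodic: after a pre-period of length 1 it cycles with period 48.
For n ≥ 1, a_n depends only on (n - 1) mod 48. (647 - 1) mod 48 = 22, so a_{647} = a_{23} = 0.

0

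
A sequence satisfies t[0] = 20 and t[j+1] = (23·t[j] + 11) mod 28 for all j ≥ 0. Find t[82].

We have t[0] = 20,  t[1] = 23,  t[2] = 8,  t[3] = 27,  t[4] = 16,  t[5] = 15,  t[6] = 20.
Since t[6] = t[0] = 20, the sequence is periodic with period 6.
So t[82] = t[0 + ((82-0) mod 6)] = t[4] = 16.

16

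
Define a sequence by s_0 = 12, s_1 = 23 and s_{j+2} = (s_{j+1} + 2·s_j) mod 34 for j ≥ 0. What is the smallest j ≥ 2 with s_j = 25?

3

Listing terms: s_0 = 12, s_1 = 23, s_2 = 13, s_3 = 25, s_4 = 17, s_5 = 33, s_6 = 33, s_7 = 31, s_8 = 29, s_9 = 23, s_{10} = 13.
Since (s_9, s_{10}) = (s_1, s_2) = (23, 13) (two consecutive terms determine the rest), the sequence is eventually periodic: after a pre-period of length 1 it cycles with period 8.
The value 25 first appears (with j ≥ 2) at s_3.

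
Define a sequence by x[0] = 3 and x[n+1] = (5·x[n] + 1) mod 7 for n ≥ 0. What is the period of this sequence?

6

Computing terms: x[0] = 3; x[1] = 2; x[2] = 4; x[3] = 0; x[4] = 1; x[5] = 6; x[6] = 3.
Since x[6] = x[0] = 3, the sequence is periodic with period 6.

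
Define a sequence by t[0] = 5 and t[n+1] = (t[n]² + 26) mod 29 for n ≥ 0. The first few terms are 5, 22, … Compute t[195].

Computing terms: t[0] = 5, t[1] = 22, t[2] = 17, t[3] = 25, t[4] = 13, t[5] = 21, t[6] = 3, t[7] = 6, t[8] = 4, t[9] = 13.
Since t[9] = t[4] = 13, the sequence is eventually periodic: after a pre-period of length 4 it cycles with period 5.
For n ≥ 4, t[n] depends only on (n - 4) mod 5. (195 - 4) mod 5 = 1, so t[195] = t[5] = 21.

21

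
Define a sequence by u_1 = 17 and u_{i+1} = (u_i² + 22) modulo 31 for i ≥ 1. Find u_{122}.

30

u_1 = 17,  u_2 = 1,  u_3 = 23,  u_4 = 24,  u_5 = 9,  u_6 = 10,  u_7 = 29,  u_8 = 26,  u_9 = 16,  u_{10} = 30,  u_{11} = 23.
Since u_{11} = u_3 = 23, the sequence is eventually periodic: after a pre-period of length 2 it cycles with period 8.
For i ≥ 3, u_i depends only on (i - 3) mod 8. (122 - 3) mod 8 = 7, so u_{122} = u_{10} = 30.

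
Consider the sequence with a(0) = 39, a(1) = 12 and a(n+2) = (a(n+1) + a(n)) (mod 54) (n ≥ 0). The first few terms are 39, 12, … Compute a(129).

a(0) = 39, a(1) = 12, a(2) = 51, a(3) = 9, a(4) = 6, a(5) = 15, a(6) = 21, a(7) = 36, a(8) = 3, a(9) = 39, a(10) = 42, a(11) = 27, a(12) = 15, a(13) = 42, a(14) = 3, a(15) = 45, a(16) = 48, a(17) = 39, a(18) = 33, a(19) = 18, a(20) = 51, a(21) = 15, a(22) = 12, a(23) = 27, a(24) = 39, a(25) = 12.
Since (a(24), a(25)) = (a(0), a(1)) = (39, 12) (two consecutive terms determine the rest), the sequence is periodic with period 24.
(129 - 0) mod 24 = 9, so a(129) = a(9) = 39.

39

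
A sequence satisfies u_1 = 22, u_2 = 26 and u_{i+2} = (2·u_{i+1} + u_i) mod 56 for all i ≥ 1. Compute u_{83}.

2

u_1 = 22, u_2 = 26, u_3 = 18, u_4 = 6, u_5 = 30, u_6 = 10, u_7 = 50, u_8 = 54, u_9 = 46, u_{10} = 34, u_{11} = 2, u_{12} = 38, u_{13} = 22, u_{14} = 26.
The sequence repeats with period 12.
(83 - 1) mod 12 = 10, so u_{83} = u_{11} = 2.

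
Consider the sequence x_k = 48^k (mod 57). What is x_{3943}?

48

Computing terms: x_0 = 1; x_1 = 48; x_2 = 24; x_3 = 12; x_4 = 6; x_5 = 3; x_6 = 30; x_7 = 15; x_8 = 36; x_9 = 18; x_{10} = 9; x_{11} = 33; x_{12} = 45; x_{13} = 51; x_{14} = 54; x_{15} = 27; x_{16} = 42; x_{17} = 21; x_{18} = 39; x_{19} = 48.
Since x_{19} = x_1 = 48, the sequence is eventually periodic: after a pre-period of length 1 it cycles with period 18.
For k ≥ 1, x_k depends only on (k - 1) mod 18. (3943 - 1) mod 18 = 0, so x_{3943} = x_1 = 48.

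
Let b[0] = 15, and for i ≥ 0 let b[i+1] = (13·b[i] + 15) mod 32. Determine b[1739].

28

Computing terms: b[0] = 15, b[1] = 18, b[2] = 25, b[3] = 20, b[4] = 19, b[5] = 6, b[6] = 29, b[7] = 8, b[8] = 23, b[9] = 26, b[10] = 1, b[11] = 28, b[12] = 27, b[13] = 14, b[14] = 5, b[15] = 16, b[16] = 31, b[17] = 2, b[18] = 9, b[19] = 4, b[20] = 3, b[21] = 22, b[22] = 13, b[23] = 24, b[24] = 7, b[25] = 10, b[26] = 17, b[27] = 12, b[28] = 11, b[29] = 30, b[30] = 21, b[31] = 0, b[32] = 15.
The sequence repeats with period 32.
So b[1739] = b[0 + ((1739-0) mod 32)] = b[11] = 28.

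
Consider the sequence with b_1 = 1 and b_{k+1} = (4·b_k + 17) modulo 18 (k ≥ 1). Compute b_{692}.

Computing terms: b_1 = 1; b_2 = 3; b_3 = 11; b_4 = 7; b_5 = 9; b_6 = 17; b_7 = 13; b_8 = 15; b_9 = 5; b_{10} = 1.
The sequence repeats with period 9.
So b_{692} = b_{1 + ((692-1) mod 9)} = b_8 = 15.

15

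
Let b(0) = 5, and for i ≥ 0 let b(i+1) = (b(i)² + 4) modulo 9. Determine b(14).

b(0) = 5, b(1) = 2, b(2) = 8, b(3) = 5.
The sequence repeats with period 3.
(14 - 0) mod 3 = 2, so b(14) = b(2) = 8.

8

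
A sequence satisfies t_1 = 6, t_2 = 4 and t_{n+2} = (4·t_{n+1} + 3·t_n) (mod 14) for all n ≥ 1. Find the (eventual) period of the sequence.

21

Computing terms: t_1 = 6; t_2 = 4; t_3 = 6; t_4 = 8; t_5 = 8; t_6 = 0; t_7 = 10; t_8 = 12; t_9 = 8; t_{10} = 12; t_{11} = 2; t_{12} = 2; t_{13} = 0; t_{14} = 6; t_{15} = 10; t_{16} = 2; t_{17} = 10; t_{18} = 4; t_{19} = 4; t_{20} = 0; t_{21} = 12; t_{22} = 6; t_{23} = 4.
The sequence repeats with period 21.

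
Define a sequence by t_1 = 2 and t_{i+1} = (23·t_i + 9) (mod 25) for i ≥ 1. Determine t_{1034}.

Listing terms: t_1 = 2, t_2 = 5, t_3 = 24, t_4 = 11, t_5 = 12, t_6 = 10, t_7 = 14, t_8 = 6, t_9 = 22, t_{10} = 15, t_{11} = 4, t_{12} = 1, t_{13} = 7, t_{14} = 20, t_{15} = 19, t_{16} = 21, t_{17} = 17, t_{18} = 0, t_{19} = 9, t_{20} = 16, t_{21} = 2.
Since t_{21} = t_1 = 2, the sequence is periodic with period 20.
So t_{1034} = t_{1 + ((1034-1) mod 20)} = t_{14} = 20.

20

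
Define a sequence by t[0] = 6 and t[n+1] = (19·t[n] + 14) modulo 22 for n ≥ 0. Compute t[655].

t[0] = 6, t[1] = 18, t[2] = 4, t[3] = 2, t[4] = 8, t[5] = 12, t[6] = 0, t[7] = 14, t[8] = 16, t[9] = 10, t[10] = 6.
The sequence repeats with period 10.
So t[655] = t[0 + ((655-0) mod 10)] = t[5] = 12.

12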